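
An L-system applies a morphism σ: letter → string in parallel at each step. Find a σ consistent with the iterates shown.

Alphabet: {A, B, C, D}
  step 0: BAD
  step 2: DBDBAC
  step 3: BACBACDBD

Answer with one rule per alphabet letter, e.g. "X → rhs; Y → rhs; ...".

A->D, B->AC, C->BD, D->B

  step 2 ⇒ step 3: DBDBAC ⇒ B·AC·B·AC·D·BD
    A ↦ D
    B ↦ AC
    C ↦ BD
    D ↦ B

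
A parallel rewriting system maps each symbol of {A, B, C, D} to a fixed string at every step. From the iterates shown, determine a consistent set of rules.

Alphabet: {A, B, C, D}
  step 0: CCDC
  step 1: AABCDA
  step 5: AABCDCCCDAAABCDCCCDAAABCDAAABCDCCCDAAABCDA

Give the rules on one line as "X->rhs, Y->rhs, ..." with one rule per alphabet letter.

A->C, B->DAA, C->A, D->BCD

  step 0 ⇒ step 1: CCDC ⇒ A·A·BCD·A
    C ↦ A
    D ↦ BCD
    A ↦ C  (constrained at step 1)
    B ↦ DAA  (constrained at step 1)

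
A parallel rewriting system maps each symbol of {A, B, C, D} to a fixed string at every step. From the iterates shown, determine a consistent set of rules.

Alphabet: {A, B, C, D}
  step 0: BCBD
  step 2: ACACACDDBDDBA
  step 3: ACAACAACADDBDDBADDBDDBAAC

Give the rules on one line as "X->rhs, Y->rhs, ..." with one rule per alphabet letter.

A->AC, B->A, C->A, D->DDB

  step 2 ⇒ step 3: ACACACDDBDDBA ⇒ AC·A·AC·A·AC·A·DDB·DDB·A·DDB·DDB·A·AC
    A ↦ AC
    B ↦ A
    C ↦ A
    D ↦ DDB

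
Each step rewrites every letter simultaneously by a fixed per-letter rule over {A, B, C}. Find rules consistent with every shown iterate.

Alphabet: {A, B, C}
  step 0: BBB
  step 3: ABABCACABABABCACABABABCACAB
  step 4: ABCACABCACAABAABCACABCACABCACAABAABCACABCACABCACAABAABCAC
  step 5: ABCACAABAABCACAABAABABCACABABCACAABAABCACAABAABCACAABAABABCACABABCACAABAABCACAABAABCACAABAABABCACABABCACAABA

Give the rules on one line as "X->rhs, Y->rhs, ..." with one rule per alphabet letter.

A->AB, B->CAC, C->A

  step 4 ⇒ step 5: ABCACABCACAABAABCACABCACABCACAABAABCACABCACABCACAABAABCAC ⇒ AB·CAC·A·AB·A·AB·CAC·A·AB·A·AB·AB·CAC·AB·AB·CAC·A·AB·A·AB·CAC·A·AB·A·AB·CAC·A·AB·A·AB·AB·CAC·AB·AB·CAC·A·AB·A·AB·CAC·A·AB·A·AB·CAC·A·AB·A·AB·AB·CAC·AB·AB·CAC·A·AB·A
    A ↦ AB
    B ↦ CAC
    C ↦ A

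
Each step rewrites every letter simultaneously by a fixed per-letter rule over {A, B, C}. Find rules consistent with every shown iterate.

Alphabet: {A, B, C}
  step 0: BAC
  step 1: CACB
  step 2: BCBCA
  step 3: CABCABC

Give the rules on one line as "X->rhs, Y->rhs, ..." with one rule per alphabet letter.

A->C, B->CA, C->B

  step 2 ⇒ step 3: BCBCA ⇒ CA·B·CA·B·C
    A ↦ C
    B ↦ CA
    C ↦ B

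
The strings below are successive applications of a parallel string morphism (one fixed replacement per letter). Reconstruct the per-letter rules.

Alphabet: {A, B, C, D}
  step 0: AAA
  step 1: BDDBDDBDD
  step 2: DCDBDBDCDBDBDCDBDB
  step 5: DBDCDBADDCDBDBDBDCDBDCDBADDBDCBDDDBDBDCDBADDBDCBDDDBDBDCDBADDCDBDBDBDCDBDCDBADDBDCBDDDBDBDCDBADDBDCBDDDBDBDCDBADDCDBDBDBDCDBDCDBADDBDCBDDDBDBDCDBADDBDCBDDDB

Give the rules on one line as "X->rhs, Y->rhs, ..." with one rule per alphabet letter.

A->BDD, B->DC, C->AD, D->DB

  step 1 ⇒ step 2: BDDBDDBDD ⇒ DC·DB·DB·DC·DB·DB·DC·DB·DB
    B ↦ DC
    D ↦ DB
  step 0 ⇒ step 1: AAA ⇒ BDD·BDD·BDD
    A ↦ BDD
    C ↦ AD  (constrained at step 2)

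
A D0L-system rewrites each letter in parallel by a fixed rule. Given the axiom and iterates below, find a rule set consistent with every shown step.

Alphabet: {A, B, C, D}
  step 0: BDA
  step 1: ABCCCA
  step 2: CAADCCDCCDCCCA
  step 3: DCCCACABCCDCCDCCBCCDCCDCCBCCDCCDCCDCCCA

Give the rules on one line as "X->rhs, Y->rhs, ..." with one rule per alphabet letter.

  step 2 ⇒ step 3: CAADCCDCCDCCCA ⇒ DCC·CA·CA·BCC·DCC·DCC·BCC·DCC·DCC·BCC·DCC·DCC·DCC·CA
    A ↦ CA
    C ↦ DCC
    D ↦ BCC
  step 0 ⇒ step 1: BDA ⇒ A·BCC·CA
    B ↦ A

A->CA, B->A, C->DCC, D->BCC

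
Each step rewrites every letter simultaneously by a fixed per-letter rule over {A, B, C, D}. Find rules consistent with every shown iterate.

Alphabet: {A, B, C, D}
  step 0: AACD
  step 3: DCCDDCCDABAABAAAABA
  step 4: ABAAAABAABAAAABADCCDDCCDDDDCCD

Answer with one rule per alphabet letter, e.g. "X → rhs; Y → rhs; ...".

A->D, B->CC, C->A, D->ABA

  step 3 ⇒ step 4: DCCDDCCDABAABAAAABA ⇒ ABA·A·A·ABA·ABA·A·A·ABA·D·CC·D·D·CC·D·D·D·D·CC·D
    A ↦ D
    B ↦ CC
    C ↦ A
    D ↦ ABA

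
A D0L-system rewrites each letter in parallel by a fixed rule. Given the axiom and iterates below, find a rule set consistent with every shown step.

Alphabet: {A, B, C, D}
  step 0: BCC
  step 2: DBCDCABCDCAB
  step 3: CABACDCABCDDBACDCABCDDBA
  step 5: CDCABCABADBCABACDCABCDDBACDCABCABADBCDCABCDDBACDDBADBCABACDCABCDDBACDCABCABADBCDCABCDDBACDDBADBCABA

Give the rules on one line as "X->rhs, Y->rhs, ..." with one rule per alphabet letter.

  step 2 ⇒ step 3: DBCDCABCDCAB ⇒ CAB·A·CD·CAB·CD·DB·A·CD·CAB·CD·DB·A
    A ↦ DB
    B ↦ A
    C ↦ CD
    D ↦ CAB

A->DB, B->A, C->CD, D->CAB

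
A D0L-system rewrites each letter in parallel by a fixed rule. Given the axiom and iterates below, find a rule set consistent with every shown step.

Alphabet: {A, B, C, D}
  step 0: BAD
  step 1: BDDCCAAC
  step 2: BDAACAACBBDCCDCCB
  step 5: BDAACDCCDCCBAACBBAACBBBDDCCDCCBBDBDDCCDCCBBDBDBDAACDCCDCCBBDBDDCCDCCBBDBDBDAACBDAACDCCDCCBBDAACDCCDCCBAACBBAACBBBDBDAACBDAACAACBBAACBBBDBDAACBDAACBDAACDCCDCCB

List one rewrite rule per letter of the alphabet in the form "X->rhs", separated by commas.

A->DCC, B->BD, C->B, D->AAC

  step 1 ⇒ step 2: BDDCCAAC ⇒ BD·AAC·AAC·B·B·DCC·DCC·B
    A ↦ DCC
    B ↦ BD
    C ↦ B
    D ↦ AAC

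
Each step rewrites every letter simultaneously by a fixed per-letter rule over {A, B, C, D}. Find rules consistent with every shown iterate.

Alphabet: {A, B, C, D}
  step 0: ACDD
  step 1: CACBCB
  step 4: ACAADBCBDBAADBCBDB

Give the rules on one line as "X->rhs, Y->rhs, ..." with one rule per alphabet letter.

  step 0 ⇒ step 1: ACDD ⇒ C·A·CB·CB
    A ↦ C
    C ↦ A
    D ↦ CB
    B ↦ DB  (constrained at step 1)

A->C, B->DB, C->A, D->CB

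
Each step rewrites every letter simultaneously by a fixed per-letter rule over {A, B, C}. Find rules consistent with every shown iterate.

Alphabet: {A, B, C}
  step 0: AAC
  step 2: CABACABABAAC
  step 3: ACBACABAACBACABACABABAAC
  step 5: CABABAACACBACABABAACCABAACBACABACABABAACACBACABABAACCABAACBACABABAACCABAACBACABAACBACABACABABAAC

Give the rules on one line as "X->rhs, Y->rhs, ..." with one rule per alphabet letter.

  step 2 ⇒ step 3: CABACABABAAC ⇒ AC·BA·CA·BA·AC·BA·CA·BA·CA·BA·BA·AC
    A ↦ BA
    B ↦ CA
    C ↦ AC

A->BA, B->CA, C->AC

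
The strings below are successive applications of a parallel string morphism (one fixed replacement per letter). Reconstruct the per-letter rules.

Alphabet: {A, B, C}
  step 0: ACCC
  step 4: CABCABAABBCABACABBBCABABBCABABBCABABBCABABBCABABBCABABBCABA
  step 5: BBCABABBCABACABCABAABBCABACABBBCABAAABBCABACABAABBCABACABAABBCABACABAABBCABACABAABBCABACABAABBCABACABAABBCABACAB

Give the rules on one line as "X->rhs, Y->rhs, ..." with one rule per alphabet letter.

  step 4 ⇒ step 5: CABCABAABBCABACABBBCABABBCABABBCABABBCABABBCABABBCABABBCABA ⇒ BB·CAB·A·BB·CAB·A·CAB·CAB·A·A·BB·CAB·A·CAB·BB·CAB·A·A·A·BB·CAB·A·CAB·A·A·BB·CAB·A·CAB·A·A·BB·CAB·A·CAB·A·A·BB·CAB·A·CAB·A·A·BB·CAB·A·CAB·A·A·BB·CAB·A·CAB·A·A·BB·CAB·A·CAB
    A ↦ CAB
    B ↦ A
    C ↦ BB

A->CAB, B->A, C->BB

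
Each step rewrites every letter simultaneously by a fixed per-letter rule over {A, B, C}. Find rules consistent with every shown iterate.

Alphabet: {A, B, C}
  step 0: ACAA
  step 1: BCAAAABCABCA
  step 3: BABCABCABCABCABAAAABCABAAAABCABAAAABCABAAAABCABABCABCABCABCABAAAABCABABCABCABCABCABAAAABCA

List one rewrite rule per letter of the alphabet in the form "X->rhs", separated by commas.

A->BCA, B->BA, C->AAA

  step 0 ⇒ step 1: ACAA ⇒ BCA·AAA·BCA·BCA
    A ↦ BCA
    C ↦ AAA
    B ↦ BA  (constrained at step 1)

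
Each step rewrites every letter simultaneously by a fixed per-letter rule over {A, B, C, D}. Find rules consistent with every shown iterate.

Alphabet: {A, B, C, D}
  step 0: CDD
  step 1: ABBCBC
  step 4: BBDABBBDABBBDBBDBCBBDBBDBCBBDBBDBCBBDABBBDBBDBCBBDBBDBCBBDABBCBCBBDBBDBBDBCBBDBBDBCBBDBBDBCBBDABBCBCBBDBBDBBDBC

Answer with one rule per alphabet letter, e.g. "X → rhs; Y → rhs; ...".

  step 0 ⇒ step 1: CDD ⇒ AB·BC·BC
    C ↦ AB
    D ↦ BC
    A ↦ DDB  (constrained at step 1)
    B ↦ BBD  (constrained at step 1)

A->DDB, B->BBD, C->AB, D->BC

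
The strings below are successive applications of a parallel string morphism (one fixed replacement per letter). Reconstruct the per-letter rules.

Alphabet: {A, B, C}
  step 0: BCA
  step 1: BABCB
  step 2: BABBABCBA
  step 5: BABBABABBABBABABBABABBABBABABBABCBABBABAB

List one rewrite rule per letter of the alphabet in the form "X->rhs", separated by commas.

A->B, B->BA, C->BC

  step 1 ⇒ step 2: BABCB ⇒ BA·B·BA·BC·BA
    A ↦ B
    B ↦ BA
    C ↦ BC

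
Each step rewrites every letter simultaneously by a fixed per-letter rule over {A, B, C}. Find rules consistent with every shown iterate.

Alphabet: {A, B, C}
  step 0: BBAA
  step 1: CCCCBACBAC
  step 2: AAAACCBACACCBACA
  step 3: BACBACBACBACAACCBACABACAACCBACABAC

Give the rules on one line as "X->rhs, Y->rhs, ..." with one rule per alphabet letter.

  step 2 ⇒ step 3: AAAACCBACACCBACA ⇒ BAC·BAC·BAC·BAC·A·A·CC·BAC·A·BAC·A·A·CC·BAC·A·BAC
    A ↦ BAC
    B ↦ CC
    C ↦ A

A->BAC, B->CC, C->A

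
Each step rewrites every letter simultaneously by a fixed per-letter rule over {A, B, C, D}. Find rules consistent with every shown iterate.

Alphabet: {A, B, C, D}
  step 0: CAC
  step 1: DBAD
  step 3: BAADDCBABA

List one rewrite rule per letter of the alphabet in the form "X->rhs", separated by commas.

A->BA, B->DC, C->D, D->A

  step 0 ⇒ step 1: CAC ⇒ D·BA·D
    A ↦ BA
    C ↦ D
    B ↦ DC  (constrained at step 1)
    D ↦ A  (constrained at step 1)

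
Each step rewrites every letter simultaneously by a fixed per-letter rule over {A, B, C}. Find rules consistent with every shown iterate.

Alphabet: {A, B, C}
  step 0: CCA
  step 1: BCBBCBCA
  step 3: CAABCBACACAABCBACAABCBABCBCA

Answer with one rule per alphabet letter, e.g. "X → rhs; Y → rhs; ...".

A->CA, B->A, C->BCB

  step 0 ⇒ step 1: CCA ⇒ BCB·BCB·CA
    A ↦ CA
    C ↦ BCB
    B ↦ A  (constrained at step 1)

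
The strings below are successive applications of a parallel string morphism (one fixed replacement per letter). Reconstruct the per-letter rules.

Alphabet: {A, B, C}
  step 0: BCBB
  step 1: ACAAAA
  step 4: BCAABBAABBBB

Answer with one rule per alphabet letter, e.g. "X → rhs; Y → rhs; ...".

A->B, B->A, C->CAA

  step 0 ⇒ step 1: BCBB ⇒ A·CAA·A·A
    B ↦ A
    C ↦ CAA
    A ↦ B  (constrained at step 1)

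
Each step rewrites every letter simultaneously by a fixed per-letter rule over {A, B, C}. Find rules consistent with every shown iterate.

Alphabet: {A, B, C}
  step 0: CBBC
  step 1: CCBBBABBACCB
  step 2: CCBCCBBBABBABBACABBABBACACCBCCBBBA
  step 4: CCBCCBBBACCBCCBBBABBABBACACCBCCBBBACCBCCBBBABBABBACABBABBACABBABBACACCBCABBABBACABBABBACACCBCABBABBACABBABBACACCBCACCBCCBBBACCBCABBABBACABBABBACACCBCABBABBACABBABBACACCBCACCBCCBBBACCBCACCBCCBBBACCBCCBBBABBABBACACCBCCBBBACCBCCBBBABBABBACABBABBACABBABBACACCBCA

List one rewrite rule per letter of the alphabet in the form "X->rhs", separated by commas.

A->CA, B->BBA, C->CCB

  step 1 ⇒ step 2: CCBBBABBACCB ⇒ CCB·CCB·BBA·BBA·BBA·CA·BBA·BBA·CA·CCB·CCB·BBA
    A ↦ CA
    B ↦ BBA
    C ↦ CCB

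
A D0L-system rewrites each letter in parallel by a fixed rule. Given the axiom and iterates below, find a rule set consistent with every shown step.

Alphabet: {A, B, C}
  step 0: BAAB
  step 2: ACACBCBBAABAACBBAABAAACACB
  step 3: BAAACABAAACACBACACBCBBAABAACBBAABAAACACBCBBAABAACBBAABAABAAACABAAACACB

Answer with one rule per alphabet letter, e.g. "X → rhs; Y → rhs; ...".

  step 2 ⇒ step 3: ACACBCBBAABAACBBAABAAACACB ⇒ BAA·ACA·BAA·ACA·CB·ACA·CB·CB·BAA·BAA·CB·BAA·BAA·ACA·CB·CB·BAA·BAA·CB·BAA·BAA·BAA·ACA·BAA·ACA·CB
    A ↦ BAA
    B ↦ CB
    C ↦ ACA

A->BAA, B->CB, C->ACA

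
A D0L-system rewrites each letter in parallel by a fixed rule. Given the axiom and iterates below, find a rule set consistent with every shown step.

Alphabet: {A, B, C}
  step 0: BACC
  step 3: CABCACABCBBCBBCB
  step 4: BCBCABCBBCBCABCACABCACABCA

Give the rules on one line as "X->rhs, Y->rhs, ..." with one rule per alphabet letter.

  step 3 ⇒ step 4: CABCACABCBBCBBCB ⇒ B·CB·CA·B·CB·B·CB·CA·B·CA·CA·B·CA·CA·B·CA
    A ↦ CB
    B ↦ CA
    C ↦ B

A->CB, B->CA, C->B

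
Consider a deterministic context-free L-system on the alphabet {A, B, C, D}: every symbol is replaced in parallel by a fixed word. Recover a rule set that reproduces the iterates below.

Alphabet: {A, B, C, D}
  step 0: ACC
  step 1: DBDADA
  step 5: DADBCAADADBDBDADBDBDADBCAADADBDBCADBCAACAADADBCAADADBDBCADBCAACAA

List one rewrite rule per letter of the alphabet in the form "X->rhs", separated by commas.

  step 0 ⇒ step 1: ACC ⇒ DB·DA·DA
    A ↦ DB
    C ↦ DA
    B ↦ A  (constrained at step 1)
    D ↦ CA  (constrained at step 1)

A->DB, B->A, C->DA, D->CA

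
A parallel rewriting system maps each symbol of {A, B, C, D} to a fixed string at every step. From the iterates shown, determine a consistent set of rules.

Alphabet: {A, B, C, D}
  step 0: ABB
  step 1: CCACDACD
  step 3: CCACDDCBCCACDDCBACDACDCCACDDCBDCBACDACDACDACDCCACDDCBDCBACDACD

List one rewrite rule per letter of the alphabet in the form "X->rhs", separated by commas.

  step 0 ⇒ step 1: ABB ⇒ CC·ACD·ACD
    A ↦ CC
    B ↦ ACD
    C ↦ ACD  (constrained at step 1)
    D ↦ DCB  (constrained at step 1)

A->CC, B->ACD, C->ACD, D->DCB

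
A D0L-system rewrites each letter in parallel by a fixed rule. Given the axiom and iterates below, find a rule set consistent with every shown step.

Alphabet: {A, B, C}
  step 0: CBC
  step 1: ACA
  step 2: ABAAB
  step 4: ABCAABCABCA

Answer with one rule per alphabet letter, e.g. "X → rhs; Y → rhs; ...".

A->AB, B->C, C->A

  step 1 ⇒ step 2: ACA ⇒ AB·A·AB
    A ↦ AB
    C ↦ A
  step 0 ⇒ step 1: CBC ⇒ A·C·A
    B ↦ C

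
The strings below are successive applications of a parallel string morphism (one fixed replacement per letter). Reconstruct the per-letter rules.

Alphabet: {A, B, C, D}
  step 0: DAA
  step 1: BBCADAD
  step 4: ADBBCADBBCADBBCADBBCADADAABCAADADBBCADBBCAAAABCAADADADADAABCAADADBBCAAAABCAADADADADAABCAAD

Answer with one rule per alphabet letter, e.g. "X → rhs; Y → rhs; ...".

  step 0 ⇒ step 1: DAA ⇒ BBC·AD·AD
    A ↦ AD
    D ↦ BBC
    B ↦ AA  (constrained at step 1)
    C ↦ BCA  (constrained at step 1)

A->AD, B->AA, C->BCA, D->BBC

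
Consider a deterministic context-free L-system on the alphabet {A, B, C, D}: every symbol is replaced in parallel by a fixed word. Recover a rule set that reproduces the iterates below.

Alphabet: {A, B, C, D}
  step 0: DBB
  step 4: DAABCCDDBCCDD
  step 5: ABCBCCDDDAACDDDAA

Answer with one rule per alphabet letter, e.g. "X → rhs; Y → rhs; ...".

A->BC, B->CD, C->D, D->A

  step 4 ⇒ step 5: DAABCCDDBCCDD ⇒ A·BC·BC·CD·D·D·A·A·CD·D·D·A·A
    A ↦ BC
    B ↦ CD
    C ↦ D
    D ↦ A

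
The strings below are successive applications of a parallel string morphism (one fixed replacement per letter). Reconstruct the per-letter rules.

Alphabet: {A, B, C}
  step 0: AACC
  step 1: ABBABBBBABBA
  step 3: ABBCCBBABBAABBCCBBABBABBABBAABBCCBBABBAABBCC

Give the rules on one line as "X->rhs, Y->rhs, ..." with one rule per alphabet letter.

  step 0 ⇒ step 1: AACC ⇒ ABB·ABB·BBA·BBA
    A ↦ ABB
    C ↦ BBA
    B ↦ C  (constrained at step 1)

A->ABB, B->C, C->BBA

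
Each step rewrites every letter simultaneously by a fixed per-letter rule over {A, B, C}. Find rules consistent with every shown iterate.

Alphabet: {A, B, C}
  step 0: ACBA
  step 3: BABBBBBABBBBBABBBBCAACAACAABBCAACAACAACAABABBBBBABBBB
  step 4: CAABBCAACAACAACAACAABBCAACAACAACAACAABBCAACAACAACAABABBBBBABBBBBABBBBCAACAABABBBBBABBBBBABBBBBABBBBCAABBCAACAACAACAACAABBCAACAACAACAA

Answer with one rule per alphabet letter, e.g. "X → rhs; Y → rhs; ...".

  step 3 ⇒ step 4: BABBBBBABBBBBABBBBCAACAACAABBCAACAACAACAABABBBBBABBBB ⇒ CAA·BB·CAA·CAA·CAA·CAA·CAA·BB·CAA·CAA·CAA·CAA·CAA·BB·CAA·CAA·CAA·CAA·BA·BB·BB·BA·BB·BB·BA·BB·BB·CAA·CAA·BA·BB·BB·BA·BB·BB·BA·BB·BB·BA·BB·BB·CAA·BB·CAA·CAA·CAA·CAA·CAA·BB·CAA·CAA·CAA·CAA
    A ↦ BB
    B ↦ CAA
    C ↦ BA

A->BB, B->CAA, C->BA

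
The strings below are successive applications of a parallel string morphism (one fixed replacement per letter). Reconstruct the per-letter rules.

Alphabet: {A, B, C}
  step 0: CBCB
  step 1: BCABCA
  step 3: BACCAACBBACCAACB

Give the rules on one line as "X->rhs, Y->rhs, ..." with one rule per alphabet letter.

  step 0 ⇒ step 1: CBCB ⇒ B·CA·B·CA
    B ↦ CA
    C ↦ B
    A ↦ AC  (constrained at step 1)

A->AC, B->CA, C->B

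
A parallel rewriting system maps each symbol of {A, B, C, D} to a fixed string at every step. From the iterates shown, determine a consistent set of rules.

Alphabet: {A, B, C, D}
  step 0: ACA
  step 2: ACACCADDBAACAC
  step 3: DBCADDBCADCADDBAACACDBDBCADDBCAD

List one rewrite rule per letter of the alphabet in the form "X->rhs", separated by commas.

A->DB, B->CAC, C->CAD, D->A

  step 2 ⇒ step 3: ACACCADDBAACAC ⇒ DB·CAD·DB·CAD·CAD·DB·A·A·CAC·DB·DB·CAD·DB·CAD
    A ↦ DB
    B ↦ CAC
    C ↦ CAD
    D ↦ A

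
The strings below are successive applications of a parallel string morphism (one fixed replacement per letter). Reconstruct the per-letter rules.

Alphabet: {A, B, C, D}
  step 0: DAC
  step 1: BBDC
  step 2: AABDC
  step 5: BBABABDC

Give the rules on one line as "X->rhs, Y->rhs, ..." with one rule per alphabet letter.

  step 1 ⇒ step 2: BBDC ⇒ A·A·B·DC
    B ↦ A
    C ↦ DC
    D ↦ B
  step 0 ⇒ step 1: DAC ⇒ B·B·DC
    A ↦ B

A->B, B->A, C->DC, D->B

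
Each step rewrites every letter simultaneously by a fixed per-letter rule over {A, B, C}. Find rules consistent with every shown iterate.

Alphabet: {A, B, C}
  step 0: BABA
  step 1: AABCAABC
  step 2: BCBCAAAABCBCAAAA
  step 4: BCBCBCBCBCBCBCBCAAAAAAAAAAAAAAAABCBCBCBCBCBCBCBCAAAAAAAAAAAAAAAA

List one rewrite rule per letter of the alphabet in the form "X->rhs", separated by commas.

A->BC, B->AA, C->AA

  step 1 ⇒ step 2: AABCAABC ⇒ BC·BC·AA·AA·BC·BC·AA·AA
    A ↦ BC
    B ↦ AA
    C ↦ AA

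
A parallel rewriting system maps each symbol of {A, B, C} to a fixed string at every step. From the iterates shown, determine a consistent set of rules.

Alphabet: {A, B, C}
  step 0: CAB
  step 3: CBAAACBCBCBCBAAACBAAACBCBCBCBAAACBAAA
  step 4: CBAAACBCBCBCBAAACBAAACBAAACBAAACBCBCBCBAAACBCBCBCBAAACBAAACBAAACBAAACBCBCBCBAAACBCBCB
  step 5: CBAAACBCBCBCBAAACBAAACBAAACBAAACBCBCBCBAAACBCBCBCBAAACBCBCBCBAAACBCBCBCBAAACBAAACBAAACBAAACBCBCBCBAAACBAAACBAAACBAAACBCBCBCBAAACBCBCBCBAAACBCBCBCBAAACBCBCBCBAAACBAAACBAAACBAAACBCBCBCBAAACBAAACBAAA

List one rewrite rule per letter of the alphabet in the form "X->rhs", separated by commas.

A->CB, B->AA, C->CBA

  step 4 ⇒ step 5: CBAAACBCBCBCBAAACBAAACBAAACBAAACBCBCBCBAAACBCBCBCBAAACBAAACBAAACBAAACBCBCBCBAAACBCBCB ⇒ CBA·AA·CB·CB·CB·CBA·AA·CBA·AA·CBA·AA·CBA·AA·CB·CB·CB·CBA·AA·CB·CB·CB·CBA·AA·CB·CB·CB·CBA·AA·CB·CB·CB·CBA·AA·CBA·AA·CBA·AA·CBA·AA·CB·CB·CB·CBA·AA·CBA·AA·CBA·AA·CBA·AA·CB·CB·CB·CBA·AA·CB·CB·CB·CBA·AA·CB·CB·CB·CBA·AA·CB·CB·CB·CBA·AA·CBA·AA·CBA·AA·CBA·AA·CB·CB·CB·CBA·AA·CBA·AA·CBA·AA
    A ↦ CB
    B ↦ AA
    C ↦ CBA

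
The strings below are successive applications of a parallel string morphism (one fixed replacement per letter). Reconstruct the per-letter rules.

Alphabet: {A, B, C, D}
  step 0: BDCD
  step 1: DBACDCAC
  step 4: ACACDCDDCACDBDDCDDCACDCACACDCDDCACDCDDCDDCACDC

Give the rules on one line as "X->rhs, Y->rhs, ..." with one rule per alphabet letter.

A->D, B->DB, C->DC, D->AC

  step 0 ⇒ step 1: BDCD ⇒ DB·AC·DC·AC
    B ↦ DB
    C ↦ DC
    D ↦ AC
    A ↦ D  (constrained at step 1)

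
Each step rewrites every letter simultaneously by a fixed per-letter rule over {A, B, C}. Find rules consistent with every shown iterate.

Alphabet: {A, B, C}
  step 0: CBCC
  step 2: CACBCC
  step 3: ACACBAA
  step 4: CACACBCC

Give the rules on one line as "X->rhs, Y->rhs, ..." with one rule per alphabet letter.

  step 3 ⇒ step 4: ACACBAA ⇒ C·A·C·A·CB·C·C
    A ↦ C
    B ↦ CB
    C ↦ A

A->C, B->CB, C->A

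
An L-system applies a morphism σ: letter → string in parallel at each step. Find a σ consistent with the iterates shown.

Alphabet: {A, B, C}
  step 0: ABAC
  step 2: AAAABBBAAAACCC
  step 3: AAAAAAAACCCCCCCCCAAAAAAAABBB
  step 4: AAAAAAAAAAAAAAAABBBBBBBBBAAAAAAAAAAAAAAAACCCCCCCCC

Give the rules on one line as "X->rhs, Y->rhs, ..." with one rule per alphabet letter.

  step 3 ⇒ step 4: AAAAAAAACCCCCCCCCAAAAAAAABBB ⇒ AA·AA·AA·AA·AA·AA·AA·AA·B·B·B·B·B·B·B·B·B·AA·AA·AA·AA·AA·AA·AA·AA·CCC·CCC·CCC
    A ↦ AA
    B ↦ CCC
    C ↦ B

A->AA, B->CCC, C->B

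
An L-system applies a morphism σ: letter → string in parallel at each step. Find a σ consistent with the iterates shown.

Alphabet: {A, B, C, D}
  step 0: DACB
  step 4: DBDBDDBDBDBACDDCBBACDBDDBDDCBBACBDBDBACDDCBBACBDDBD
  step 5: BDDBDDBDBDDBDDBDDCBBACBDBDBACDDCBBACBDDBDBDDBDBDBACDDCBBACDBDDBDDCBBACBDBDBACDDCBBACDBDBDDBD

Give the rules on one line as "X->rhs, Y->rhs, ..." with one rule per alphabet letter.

  step 4 ⇒ step 5: DBDBDDBDBDBACDDCBBACDBDDBDDCBBACBDBDBACDDCBBACBDDBD ⇒ BD·D·BD·D·BD·BD·D·BD·D·BD·D·CB·BAC·BD·BD·BAC·D·D·CB·BAC·BD·D·BD·BD·D·BD·BD·BAC·D·D·CB·BAC·D·BD·D·BD·D·CB·BAC·BD·BD·BAC·D·D·CB·BAC·D·BD·BD·D·BD
    A ↦ CB
    B ↦ D
    C ↦ BAC
    D ↦ BD

A->CB, B->D, C->BAC, D->BD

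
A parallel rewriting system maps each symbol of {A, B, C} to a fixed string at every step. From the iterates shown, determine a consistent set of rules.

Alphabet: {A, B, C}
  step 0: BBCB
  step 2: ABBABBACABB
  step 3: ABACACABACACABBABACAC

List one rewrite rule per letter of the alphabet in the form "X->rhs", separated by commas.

  step 2 ⇒ step 3: ABBABBACABB ⇒ AB·AC·AC·AB·AC·AC·AB·B·AB·AC·AC
    A ↦ AB
    B ↦ AC
    C ↦ B

A->AB, B->AC, C->B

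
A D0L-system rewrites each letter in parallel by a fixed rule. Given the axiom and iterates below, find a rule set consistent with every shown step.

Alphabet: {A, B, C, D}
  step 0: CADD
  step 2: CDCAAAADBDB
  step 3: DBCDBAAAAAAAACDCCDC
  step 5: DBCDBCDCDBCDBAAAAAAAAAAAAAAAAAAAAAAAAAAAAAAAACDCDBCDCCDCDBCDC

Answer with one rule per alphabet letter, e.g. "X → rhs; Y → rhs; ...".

  step 2 ⇒ step 3: CDCAAAADBDB ⇒ DB·C·DB·AA·AA·AA·AA·C·DC·C·DC
    A ↦ AA
    B ↦ DC
    C ↦ DB
    D ↦ C

A->AA, B->DC, C->DB, D->C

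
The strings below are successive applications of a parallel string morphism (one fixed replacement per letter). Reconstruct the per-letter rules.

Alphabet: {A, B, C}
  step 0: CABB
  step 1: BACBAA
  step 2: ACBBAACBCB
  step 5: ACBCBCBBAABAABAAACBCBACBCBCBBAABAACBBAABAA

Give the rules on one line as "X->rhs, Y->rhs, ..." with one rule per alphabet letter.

  step 1 ⇒ step 2: BACBAA ⇒ A·CB·BA·A·CB·CB
    A ↦ CB
    B ↦ A
    C ↦ BA

A->CB, B->A, C->BA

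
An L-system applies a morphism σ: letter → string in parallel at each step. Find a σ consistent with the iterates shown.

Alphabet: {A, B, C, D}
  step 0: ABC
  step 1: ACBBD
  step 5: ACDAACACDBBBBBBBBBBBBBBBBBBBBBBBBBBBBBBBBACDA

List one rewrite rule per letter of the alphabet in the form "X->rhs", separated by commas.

A->AC, B->BB, C->D, D->A

  step 0 ⇒ step 1: ABC ⇒ AC·BB·D
    A ↦ AC
    B ↦ BB
    C ↦ D
    D ↦ A  (constrained at step 1)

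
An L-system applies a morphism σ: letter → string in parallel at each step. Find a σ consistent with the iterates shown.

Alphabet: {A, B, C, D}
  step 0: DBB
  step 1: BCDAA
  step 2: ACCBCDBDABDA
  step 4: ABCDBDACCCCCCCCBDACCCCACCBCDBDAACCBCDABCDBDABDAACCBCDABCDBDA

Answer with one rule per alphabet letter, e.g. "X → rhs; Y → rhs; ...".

  step 1 ⇒ step 2: BCDAA ⇒ A·CC·BCD·BDA·BDA
    A ↦ BDA
    B ↦ A
    C ↦ CC
    D ↦ BCD

A->BDA, B->A, C->CC, D->BCD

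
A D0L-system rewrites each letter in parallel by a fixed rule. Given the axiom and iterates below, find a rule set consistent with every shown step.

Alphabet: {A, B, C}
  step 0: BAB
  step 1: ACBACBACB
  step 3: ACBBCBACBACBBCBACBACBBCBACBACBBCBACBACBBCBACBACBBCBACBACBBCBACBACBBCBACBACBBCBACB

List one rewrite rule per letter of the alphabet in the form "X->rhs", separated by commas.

  step 0 ⇒ step 1: BAB ⇒ ACB·ACB·ACB
    A ↦ ACB
    B ↦ ACB
    C ↦ BCB  (constrained at step 1)

A->ACB, B->ACB, C->BCB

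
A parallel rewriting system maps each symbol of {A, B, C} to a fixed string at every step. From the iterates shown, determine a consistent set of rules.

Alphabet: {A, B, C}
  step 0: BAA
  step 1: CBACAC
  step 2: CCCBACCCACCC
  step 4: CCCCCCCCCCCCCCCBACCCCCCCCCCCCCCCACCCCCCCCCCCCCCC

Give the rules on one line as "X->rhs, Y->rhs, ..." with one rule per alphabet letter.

  step 1 ⇒ step 2: CBACAC ⇒ CC·CB·AC·CC·AC·CC
    A ↦ AC
    B ↦ CB
    C ↦ CC

A->AC, B->CB, C->CC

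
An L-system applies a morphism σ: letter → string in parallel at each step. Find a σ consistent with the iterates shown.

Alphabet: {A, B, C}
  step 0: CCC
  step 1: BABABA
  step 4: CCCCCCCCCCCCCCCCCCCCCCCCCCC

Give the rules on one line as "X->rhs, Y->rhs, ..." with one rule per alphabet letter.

  step 0 ⇒ step 1: CCC ⇒ BA·BA·BA
    C ↦ BA
    A ↦ CC  (constrained at step 1)
    B ↦ C  (constrained at step 1)

A->CC, B->C, C->BA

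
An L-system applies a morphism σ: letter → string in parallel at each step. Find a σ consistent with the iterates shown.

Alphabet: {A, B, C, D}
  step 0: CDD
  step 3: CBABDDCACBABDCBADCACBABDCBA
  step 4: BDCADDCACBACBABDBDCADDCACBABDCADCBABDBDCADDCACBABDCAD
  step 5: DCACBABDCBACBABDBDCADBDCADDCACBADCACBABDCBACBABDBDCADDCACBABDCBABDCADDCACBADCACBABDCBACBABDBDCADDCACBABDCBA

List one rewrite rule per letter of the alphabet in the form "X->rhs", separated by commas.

  step 4 ⇒ step 5: BDCADDCACBACBABDBDCADDCACBABDCADCBABDBDCADDCACBABDCAD ⇒ DCA·CBA·B·D·CBA·CBA·B·D·B·DCA·D·B·DCA·D·DCA·CBA·DCA·CBA·B·D·CBA·CBA·B·D·B·DCA·D·DCA·CBA·B·D·CBA·B·DCA·D·DCA·CBA·DCA·CBA·B·D·CBA·CBA·B·D·B·DCA·D·DCA·CBA·B·D·CBA
    A ↦ D
    B ↦ DCA
    C ↦ B
    D ↦ CBA

A->D, B->DCA, C->B, D->CBA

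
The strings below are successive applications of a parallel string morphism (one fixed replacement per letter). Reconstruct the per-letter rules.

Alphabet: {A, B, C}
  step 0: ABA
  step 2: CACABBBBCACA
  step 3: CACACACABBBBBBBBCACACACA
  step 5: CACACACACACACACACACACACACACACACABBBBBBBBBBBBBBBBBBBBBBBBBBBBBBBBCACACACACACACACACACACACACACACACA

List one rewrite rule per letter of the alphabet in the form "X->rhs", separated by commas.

A->CA, B->BB, C->CA

  step 2 ⇒ step 3: CACABBBBCACA ⇒ CA·CA·CA·CA·BB·BB·BB·BB·CA·CA·CA·CA
    A ↦ CA
    B ↦ BB
    C ↦ CA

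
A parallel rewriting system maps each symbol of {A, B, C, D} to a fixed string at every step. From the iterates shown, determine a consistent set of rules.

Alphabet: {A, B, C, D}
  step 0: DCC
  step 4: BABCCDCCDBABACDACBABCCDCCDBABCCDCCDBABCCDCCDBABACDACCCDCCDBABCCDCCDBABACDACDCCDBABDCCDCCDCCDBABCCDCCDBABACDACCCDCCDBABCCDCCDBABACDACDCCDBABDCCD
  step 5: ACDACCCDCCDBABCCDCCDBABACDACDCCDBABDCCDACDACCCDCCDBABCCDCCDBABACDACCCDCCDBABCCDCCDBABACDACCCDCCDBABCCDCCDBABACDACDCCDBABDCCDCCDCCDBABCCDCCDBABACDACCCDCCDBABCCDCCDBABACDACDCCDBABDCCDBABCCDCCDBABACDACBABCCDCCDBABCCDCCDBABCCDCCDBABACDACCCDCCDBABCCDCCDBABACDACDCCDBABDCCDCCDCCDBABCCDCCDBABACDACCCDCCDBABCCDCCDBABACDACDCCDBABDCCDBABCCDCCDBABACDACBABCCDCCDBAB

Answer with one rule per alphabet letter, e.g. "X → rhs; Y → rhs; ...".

A->D, B->AC, C->CCD, D->BAB

  step 4 ⇒ step 5: BABCCDCCDBABACDACBABCCDCCDBABCCDCCDBABCCDCCDBABACDACCCDCCDBABCCDCCDBABACDACDCCDBABDCCDCCDCCDBABCCDCCDBABACDACCCDCCDBABCCDCCDBABACDACDCCDBABDCCD ⇒ AC·D·AC·CCD·CCD·BAB·CCD·CCD·BAB·AC·D·AC·D·CCD·BAB·D·CCD·AC·D·AC·CCD·CCD·BAB·CCD·CCD·BAB·AC·D·AC·CCD·CCD·BAB·CCD·CCD·BAB·AC·D·AC·CCD·CCD·BAB·CCD·CCD·BAB·AC·D·AC·D·CCD·BAB·D·CCD·CCD·CCD·BAB·CCD·CCD·BAB·AC·D·AC·CCD·CCD·BAB·CCD·CCD·BAB·AC·D·AC·D·CCD·BAB·D·CCD·BAB·CCD·CCD·BAB·AC·D·AC·BAB·CCD·CCD·BAB·CCD·CCD·BAB·CCD·CCD·BAB·AC·D·AC·CCD·CCD·BAB·CCD·CCD·BAB·AC·D·AC·D·CCD·BAB·D·CCD·CCD·CCD·BAB·CCD·CCD·BAB·AC·D·AC·CCD·CCD·BAB·CCD·CCD·BAB·AC·D·AC·D·CCD·BAB·D·CCD·BAB·CCD·CCD·BAB·AC·D·AC·BAB·CCD·CCD·BAB
    A ↦ D
    B ↦ AC
    C ↦ CCD
    D ↦ BAB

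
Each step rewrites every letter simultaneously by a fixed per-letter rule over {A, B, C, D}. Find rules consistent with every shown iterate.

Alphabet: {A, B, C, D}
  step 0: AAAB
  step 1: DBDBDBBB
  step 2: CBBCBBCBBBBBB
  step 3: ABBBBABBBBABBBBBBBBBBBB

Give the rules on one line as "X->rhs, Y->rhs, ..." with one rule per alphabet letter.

A->DB, B->BB, C->A, D->C

  step 2 ⇒ step 3: CBBCBBCBBBBBB ⇒ A·BB·BB·A·BB·BB·A·BB·BB·BB·BB·BB·BB
    B ↦ BB
    C ↦ A
  step 0 ⇒ step 1: AAAB ⇒ DB·DB·DB·BB
    A ↦ DB
  step 1 ⇒ step 2: DBDBDBBB ⇒ C·BB·C·BB·C·BB·BB·BB
    D ↦ C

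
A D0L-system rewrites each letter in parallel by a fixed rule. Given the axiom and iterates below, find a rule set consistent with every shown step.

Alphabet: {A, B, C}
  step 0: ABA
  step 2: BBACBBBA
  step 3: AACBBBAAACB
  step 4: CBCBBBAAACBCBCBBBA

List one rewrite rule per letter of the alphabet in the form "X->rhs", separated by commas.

A->CB, B->A, C->BB

  step 3 ⇒ step 4: AACBBBAAACB ⇒ CB·CB·BB·A·A·A·CB·CB·CB·BB·A
    A ↦ CB
    B ↦ A
    C ↦ BB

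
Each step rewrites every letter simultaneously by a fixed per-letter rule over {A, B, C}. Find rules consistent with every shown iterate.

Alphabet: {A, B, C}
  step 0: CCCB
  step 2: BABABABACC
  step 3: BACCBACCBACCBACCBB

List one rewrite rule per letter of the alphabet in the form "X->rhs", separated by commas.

  step 2 ⇒ step 3: BABABABACC ⇒ BA·CC·BA·CC·BA·CC·BA·CC·B·B
    A ↦ CC
    B ↦ BA
    C ↦ B

A->CC, B->BA, C->B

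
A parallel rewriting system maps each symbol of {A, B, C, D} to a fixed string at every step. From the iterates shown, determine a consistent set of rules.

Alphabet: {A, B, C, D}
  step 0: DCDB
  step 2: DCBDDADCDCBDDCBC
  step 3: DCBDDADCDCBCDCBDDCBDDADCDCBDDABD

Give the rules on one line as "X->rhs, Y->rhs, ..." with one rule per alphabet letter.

  step 2 ⇒ step 3: DCBDDADCDCBDDCBC ⇒ DC·BD·DA·DC·DC·BC·DC·BD·DC·BD·DA·DC·DC·BD·DA·BD
    A ↦ BC
    B ↦ DA
    C ↦ BD
    D ↦ DC

A->BC, B->DA, C->BD, D->DC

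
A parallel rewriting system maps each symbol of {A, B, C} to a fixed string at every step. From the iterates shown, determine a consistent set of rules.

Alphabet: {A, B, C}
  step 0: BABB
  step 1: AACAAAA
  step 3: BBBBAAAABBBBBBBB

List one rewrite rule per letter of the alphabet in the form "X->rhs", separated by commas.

A->C, B->AA, C->BB

  step 0 ⇒ step 1: BABB ⇒ AA·C·AA·AA
    A ↦ C
    B ↦ AA
    C ↦ BB  (constrained at step 1)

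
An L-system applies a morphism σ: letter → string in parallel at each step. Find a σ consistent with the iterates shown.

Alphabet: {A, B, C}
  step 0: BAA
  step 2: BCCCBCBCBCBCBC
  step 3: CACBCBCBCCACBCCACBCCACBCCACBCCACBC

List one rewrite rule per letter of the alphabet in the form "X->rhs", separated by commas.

  step 2 ⇒ step 3: BCCCBCBCBCBCBC ⇒ CAC·BC·BC·BC·CAC·BC·CAC·BC·CAC·BC·CAC·BC·CAC·BC
    B ↦ CAC
    C ↦ BC
    A ↦ CC  (constrained at step 0)

A->CC, B->CAC, C->BC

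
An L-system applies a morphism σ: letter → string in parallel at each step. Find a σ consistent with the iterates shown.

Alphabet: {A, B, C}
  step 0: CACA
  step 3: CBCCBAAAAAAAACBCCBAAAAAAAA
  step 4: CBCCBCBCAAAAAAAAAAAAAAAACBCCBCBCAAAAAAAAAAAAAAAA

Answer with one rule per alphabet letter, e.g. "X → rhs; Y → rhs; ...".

A->AA, B->C, C->CB

  step 3 ⇒ step 4: CBCCBAAAAAAAACBCCBAAAAAAAA ⇒ CB·C·CB·CB·C·AA·AA·AA·AA·AA·AA·AA·AA·CB·C·CB·CB·C·AA·AA·AA·AA·AA·AA·AA·AA
    A ↦ AA
    B ↦ C
    C ↦ CB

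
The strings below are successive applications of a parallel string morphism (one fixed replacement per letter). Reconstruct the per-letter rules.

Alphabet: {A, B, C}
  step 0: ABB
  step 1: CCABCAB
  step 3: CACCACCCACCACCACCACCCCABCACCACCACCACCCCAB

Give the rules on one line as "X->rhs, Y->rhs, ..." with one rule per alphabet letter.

  step 0 ⇒ step 1: ABB ⇒ C·CAB·CAB
    A ↦ C
    B ↦ CAB
    C ↦ ACC  (constrained at step 1)

A->C, B->CAB, C->ACC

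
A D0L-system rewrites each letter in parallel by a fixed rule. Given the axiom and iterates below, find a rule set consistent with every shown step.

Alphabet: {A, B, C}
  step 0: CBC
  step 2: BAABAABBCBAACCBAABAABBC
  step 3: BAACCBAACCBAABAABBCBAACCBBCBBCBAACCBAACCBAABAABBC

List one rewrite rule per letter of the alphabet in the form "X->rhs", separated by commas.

  step 2 ⇒ step 3: BAABAABBCBAACCBAABAABBC ⇒ BAA·C·C·BAA·C·C·BAA·BAA·BBC·BAA·C·C·BBC·BBC·BAA·C·C·BAA·C·C·BAA·BAA·BBC
    A ↦ C
    B ↦ BAA
    C ↦ BBC

A->C, B->BAA, C->BBC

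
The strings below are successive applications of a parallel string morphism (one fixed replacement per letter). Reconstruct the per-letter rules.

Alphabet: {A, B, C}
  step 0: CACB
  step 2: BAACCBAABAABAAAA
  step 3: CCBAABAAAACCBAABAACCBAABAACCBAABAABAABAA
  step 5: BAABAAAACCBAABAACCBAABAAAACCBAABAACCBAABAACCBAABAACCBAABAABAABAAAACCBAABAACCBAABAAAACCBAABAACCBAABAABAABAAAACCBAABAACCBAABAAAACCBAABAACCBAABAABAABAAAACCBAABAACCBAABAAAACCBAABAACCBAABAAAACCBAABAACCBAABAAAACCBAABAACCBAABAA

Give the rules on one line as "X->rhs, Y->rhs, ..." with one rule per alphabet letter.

A->BAA, B->CC, C->A

  step 2 ⇒ step 3: BAACCBAABAABAAAA ⇒ CC·BAA·BAA·A·A·CC·BAA·BAA·CC·BAA·BAA·CC·BAA·BAA·BAA·BAA
    A ↦ BAA
    B ↦ CC
    C ↦ A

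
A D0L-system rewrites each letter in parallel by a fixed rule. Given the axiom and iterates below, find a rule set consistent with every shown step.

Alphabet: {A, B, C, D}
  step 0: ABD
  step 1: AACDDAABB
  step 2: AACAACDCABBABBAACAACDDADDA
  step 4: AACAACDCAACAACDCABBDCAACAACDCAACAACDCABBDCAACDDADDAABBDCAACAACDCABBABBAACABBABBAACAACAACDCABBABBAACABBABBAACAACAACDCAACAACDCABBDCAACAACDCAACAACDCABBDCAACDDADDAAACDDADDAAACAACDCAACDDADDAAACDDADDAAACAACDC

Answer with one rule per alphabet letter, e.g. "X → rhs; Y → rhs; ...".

  step 1 ⇒ step 2: AACDDAABB ⇒ AAC·AAC·DC·ABB·ABB·AAC·AAC·DDA·DDA
    A ↦ AAC
    B ↦ DDA
    C ↦ DC
    D ↦ ABB

A->AAC, B->DDA, C->DC, D->ABB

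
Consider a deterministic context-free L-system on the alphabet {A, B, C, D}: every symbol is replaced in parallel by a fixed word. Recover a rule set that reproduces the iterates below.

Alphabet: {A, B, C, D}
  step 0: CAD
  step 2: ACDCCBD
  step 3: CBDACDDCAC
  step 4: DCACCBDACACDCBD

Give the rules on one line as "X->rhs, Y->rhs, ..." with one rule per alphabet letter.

  step 3 ⇒ step 4: CBDACDDCAC ⇒ D·C·AC·CB·D·AC·AC·D·CB·D
    A ↦ CB
    B ↦ C
    C ↦ D
    D ↦ AC

A->CB, B->C, C->D, D->AC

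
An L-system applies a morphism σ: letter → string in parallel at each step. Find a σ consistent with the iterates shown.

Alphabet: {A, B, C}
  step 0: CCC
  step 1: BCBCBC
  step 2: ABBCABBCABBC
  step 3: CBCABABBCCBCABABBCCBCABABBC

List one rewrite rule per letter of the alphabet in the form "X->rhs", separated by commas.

  step 2 ⇒ step 3: ABBCABBCABBC ⇒ CBC·AB·AB·BC·CBC·AB·AB·BC·CBC·AB·AB·BC
    A ↦ CBC
    B ↦ AB
    C ↦ BC

A->CBC, B->AB, C->BC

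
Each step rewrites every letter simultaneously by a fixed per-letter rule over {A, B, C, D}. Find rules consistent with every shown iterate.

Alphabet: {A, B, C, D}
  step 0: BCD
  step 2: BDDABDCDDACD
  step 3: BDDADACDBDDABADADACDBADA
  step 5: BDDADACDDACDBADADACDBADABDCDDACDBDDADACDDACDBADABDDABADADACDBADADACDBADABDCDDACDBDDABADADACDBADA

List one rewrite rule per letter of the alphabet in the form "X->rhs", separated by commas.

  step 2 ⇒ step 3: BDDABDCDDACD ⇒ BD·DA·DA·CD·BD·DA·BA·DA·DA·CD·BA·DA
    A ↦ CD
    B ↦ BD
    C ↦ BA
    D ↦ DA

A->CD, B->BD, C->BA, D->DA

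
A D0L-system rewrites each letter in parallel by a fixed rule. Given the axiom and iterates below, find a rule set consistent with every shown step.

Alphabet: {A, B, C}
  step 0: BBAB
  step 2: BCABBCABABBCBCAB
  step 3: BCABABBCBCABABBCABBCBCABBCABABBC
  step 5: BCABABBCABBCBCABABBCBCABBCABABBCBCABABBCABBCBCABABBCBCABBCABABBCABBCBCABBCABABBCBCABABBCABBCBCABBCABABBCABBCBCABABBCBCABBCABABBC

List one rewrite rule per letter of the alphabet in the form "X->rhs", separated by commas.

  step 2 ⇒ step 3: BCABBCABABBCBCAB ⇒ BC·AB·AB·BC·BC·AB·AB·BC·AB·BC·BC·AB·BC·AB·AB·BC
    A ↦ AB
    B ↦ BC
    C ↦ AB

A->AB, B->BC, C->AB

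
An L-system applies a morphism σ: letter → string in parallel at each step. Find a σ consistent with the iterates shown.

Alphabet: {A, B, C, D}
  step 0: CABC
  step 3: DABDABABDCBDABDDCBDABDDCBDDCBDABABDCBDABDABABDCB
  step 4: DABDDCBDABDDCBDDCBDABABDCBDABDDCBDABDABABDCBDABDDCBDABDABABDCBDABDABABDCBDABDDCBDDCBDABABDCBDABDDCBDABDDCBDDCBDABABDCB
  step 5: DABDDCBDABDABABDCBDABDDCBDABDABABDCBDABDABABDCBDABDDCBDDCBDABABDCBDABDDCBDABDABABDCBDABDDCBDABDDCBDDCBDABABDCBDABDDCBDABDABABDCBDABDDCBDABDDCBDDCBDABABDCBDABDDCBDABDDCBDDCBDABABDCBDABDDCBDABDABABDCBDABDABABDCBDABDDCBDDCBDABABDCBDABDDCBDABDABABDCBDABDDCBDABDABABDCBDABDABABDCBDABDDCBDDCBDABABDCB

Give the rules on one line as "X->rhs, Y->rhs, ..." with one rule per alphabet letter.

A->D, B->DCB, C->AB, D->DAB

  step 4 ⇒ step 5: DABDDCBDABDDCBDDCBDABABDCBDABDDCBDABDABABDCBDABDDCBDABDABABDCBDABDABABDCBDABDDCBDDCBDABABDCBDABDDCBDABDDCBDDCBDABABDCB ⇒ DAB·D·DCB·DAB·DAB·AB·DCB·DAB·D·DCB·DAB·DAB·AB·DCB·DAB·DAB·AB·DCB·DAB·D·DCB·D·DCB·DAB·AB·DCB·DAB·D·DCB·DAB·DAB·AB·DCB·DAB·D·DCB·DAB·D·DCB·D·DCB·DAB·AB·DCB·DAB·D·DCB·DAB·DAB·AB·DCB·DAB·D·DCB·DAB·D·DCB·D·DCB·DAB·AB·DCB·DAB·D·DCB·DAB·D·DCB·D·DCB·DAB·AB·DCB·DAB·D·DCB·DAB·DAB·AB·DCB·DAB·DAB·AB·DCB·DAB·D·DCB·D·DCB·DAB·AB·DCB·DAB·D·DCB·DAB·DAB·AB·DCB·DAB·D·DCB·DAB·DAB·AB·DCB·DAB·DAB·AB·DCB·DAB·D·DCB·D·DCB·DAB·AB·DCB
    A ↦ D
    B ↦ DCB
    C ↦ AB
    D ↦ DAB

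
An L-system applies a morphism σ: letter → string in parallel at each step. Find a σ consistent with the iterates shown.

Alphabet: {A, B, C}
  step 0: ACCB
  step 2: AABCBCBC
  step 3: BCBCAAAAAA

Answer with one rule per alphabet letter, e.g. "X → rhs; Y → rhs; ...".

A->BC, B->A, C->A

  step 2 ⇒ step 3: AABCBCBC ⇒ BC·BC·A·A·A·A·A·A
    A ↦ BC
    B ↦ A
    C ↦ A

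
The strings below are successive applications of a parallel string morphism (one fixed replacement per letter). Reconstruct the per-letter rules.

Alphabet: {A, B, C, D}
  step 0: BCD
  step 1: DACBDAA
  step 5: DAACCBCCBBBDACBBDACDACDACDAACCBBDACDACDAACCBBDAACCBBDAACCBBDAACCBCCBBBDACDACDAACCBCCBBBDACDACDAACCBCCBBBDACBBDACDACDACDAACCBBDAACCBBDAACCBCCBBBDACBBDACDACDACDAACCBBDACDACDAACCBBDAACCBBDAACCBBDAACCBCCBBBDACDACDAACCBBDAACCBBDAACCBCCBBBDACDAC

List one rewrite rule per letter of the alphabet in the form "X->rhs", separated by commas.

  step 0 ⇒ step 1: BCD ⇒ DAC·B·DAA
    B ↦ DAC
    C ↦ B
    D ↦ DAA
    A ↦ CCB  (constrained at step 1)

A->CCB, B->DAC, C->B, D->DAA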